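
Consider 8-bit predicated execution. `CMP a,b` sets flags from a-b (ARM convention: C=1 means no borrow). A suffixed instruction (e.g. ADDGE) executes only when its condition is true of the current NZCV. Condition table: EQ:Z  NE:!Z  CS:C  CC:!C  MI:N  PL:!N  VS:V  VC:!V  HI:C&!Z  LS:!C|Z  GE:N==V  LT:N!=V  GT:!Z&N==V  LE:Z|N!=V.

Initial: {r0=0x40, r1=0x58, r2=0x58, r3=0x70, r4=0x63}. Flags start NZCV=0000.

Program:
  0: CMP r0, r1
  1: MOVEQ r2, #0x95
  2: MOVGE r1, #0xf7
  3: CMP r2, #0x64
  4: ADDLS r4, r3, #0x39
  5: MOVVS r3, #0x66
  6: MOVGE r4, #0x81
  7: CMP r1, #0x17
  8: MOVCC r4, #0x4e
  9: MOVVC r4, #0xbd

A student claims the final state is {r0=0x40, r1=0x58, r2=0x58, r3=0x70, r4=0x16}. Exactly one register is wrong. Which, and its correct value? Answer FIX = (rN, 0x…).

[0] flags=1000 → (cmp)
[1] flags=1000 EQ?F → skip
[2] flags=1000 GE?F → skip
[3] flags=1000 → (cmp)
[4] flags=1000 LS?T → r4=0xa9
[5] flags=1000 VS?F → skip
[6] flags=1000 GE?F → skip
[7] flags=0010 → (cmp)
[8] flags=0010 CC?F → skip
[9] flags=0010 VC?T → r4=0xbd

FIX = (r4, 0xbd)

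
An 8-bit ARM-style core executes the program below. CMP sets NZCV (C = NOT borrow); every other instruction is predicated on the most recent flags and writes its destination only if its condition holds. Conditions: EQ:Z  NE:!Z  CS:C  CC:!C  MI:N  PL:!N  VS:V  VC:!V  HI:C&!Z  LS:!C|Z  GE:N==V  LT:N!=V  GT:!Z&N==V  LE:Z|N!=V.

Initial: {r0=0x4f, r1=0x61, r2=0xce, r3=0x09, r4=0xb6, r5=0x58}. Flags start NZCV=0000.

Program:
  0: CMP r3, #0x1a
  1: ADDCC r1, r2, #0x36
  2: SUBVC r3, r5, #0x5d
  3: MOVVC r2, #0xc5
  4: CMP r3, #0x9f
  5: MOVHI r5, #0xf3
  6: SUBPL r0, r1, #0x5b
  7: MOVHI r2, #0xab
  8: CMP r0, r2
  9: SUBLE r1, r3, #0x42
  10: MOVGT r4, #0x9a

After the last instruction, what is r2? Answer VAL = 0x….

0: ✓ CMP  NZCV=1000
1: ✓ ADDCC  r1←0x04
2: ✓ SUBVC  r3←0xfb
3: ✓ MOVVC  r2←0xc5
4: ✓ CMP  NZCV=0010
5: ✓ MOVHI  r5←0xf3
6: ✓ SUBPL  r0←0xa9
7: ✓ MOVHI  r2←0xab
8: ✓ CMP  NZCV=1000
9: ✓ SUBLE  r1←0xb9
10: · MOVGT

VAL = 0xab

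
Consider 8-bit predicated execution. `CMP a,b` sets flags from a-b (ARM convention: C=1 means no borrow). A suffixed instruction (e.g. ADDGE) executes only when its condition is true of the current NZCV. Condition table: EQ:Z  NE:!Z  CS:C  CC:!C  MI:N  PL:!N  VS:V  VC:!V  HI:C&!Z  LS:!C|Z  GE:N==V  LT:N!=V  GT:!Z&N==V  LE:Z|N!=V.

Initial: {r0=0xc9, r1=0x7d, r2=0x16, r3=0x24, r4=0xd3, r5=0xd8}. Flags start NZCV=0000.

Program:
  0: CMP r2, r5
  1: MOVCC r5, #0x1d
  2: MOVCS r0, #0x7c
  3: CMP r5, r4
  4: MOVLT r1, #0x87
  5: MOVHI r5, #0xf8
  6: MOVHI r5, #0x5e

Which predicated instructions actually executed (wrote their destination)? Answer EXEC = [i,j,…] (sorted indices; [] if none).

0: ✓ CMP  NZCV=0000
1: ✓ MOVCC  r5←0x1d
2: · MOVCS
3: ✓ CMP  NZCV=0000
4: · MOVLT
5: · MOVHI
6: · MOVHI

EXEC = [1]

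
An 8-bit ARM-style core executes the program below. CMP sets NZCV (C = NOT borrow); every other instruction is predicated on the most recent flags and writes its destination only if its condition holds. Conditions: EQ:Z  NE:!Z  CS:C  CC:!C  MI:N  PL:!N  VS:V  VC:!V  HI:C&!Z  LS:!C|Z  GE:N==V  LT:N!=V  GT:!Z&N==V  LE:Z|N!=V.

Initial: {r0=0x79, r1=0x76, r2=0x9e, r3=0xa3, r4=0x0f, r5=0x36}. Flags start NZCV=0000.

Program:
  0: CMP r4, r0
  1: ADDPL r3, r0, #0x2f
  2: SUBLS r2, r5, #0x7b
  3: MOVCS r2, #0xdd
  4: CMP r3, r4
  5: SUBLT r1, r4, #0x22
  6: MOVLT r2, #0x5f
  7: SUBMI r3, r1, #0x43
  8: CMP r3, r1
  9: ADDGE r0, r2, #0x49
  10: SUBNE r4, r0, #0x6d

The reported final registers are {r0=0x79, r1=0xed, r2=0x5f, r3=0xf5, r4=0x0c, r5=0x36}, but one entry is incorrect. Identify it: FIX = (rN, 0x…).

[0] flags=1000 → (cmp)
[1] flags=1000 PL?F → skip
[2] flags=1000 LS?T → r2=0xbb
[3] flags=1000 CS?F → skip
[4] flags=1010 → (cmp)
[5] flags=1010 LT?T → r1=0xed
[6] flags=1010 LT?T → r2=0x5f
[7] flags=1010 MI?T → r3=0xaa
[8] flags=1000 → (cmp)
[9] flags=1000 GE?F → skip
[10] flags=1000 NE?T → r4=0x0c

FIX = (r3, 0xaa)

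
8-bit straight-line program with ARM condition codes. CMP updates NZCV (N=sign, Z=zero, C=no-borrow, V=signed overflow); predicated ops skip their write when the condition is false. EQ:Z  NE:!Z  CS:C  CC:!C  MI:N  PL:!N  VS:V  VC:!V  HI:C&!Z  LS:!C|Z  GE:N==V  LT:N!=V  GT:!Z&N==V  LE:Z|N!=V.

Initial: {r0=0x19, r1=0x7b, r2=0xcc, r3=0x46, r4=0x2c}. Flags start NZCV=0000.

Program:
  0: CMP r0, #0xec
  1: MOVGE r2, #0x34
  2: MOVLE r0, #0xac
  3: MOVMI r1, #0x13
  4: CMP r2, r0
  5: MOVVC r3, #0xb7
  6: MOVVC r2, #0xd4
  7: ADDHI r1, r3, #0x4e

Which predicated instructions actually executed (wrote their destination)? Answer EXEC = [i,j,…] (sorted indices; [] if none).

EXEC = [1,5,6,7]

[0] flags=0000 → (cmp)
[1] flags=0000 GE?T → r2=0x34
[2] flags=0000 LE?F → skip
[3] flags=0000 MI?F → skip
[4] flags=0010 → (cmp)
[5] flags=0010 VC?T → r3=0xb7
[6] flags=0010 VC?T → r2=0xd4
[7] flags=0010 HI?T → r1=0x05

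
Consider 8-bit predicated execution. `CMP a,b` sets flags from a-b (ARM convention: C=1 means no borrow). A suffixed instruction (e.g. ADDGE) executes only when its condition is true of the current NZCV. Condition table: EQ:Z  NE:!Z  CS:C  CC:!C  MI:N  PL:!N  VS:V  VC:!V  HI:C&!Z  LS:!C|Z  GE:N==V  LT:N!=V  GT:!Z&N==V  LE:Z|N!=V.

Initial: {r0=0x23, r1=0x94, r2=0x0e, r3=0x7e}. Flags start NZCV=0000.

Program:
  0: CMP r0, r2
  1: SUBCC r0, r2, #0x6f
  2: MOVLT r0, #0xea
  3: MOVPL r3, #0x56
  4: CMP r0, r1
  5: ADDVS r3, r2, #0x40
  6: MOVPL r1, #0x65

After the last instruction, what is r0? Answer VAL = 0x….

0: ✓ CMP  NZCV=0010
1: · SUBCC
2: · MOVLT
3: ✓ MOVPL  r3←0x56
4: ✓ CMP  NZCV=1001
5: ✓ ADDVS  r3←0x4e
6: · MOVPL

VAL = 0x23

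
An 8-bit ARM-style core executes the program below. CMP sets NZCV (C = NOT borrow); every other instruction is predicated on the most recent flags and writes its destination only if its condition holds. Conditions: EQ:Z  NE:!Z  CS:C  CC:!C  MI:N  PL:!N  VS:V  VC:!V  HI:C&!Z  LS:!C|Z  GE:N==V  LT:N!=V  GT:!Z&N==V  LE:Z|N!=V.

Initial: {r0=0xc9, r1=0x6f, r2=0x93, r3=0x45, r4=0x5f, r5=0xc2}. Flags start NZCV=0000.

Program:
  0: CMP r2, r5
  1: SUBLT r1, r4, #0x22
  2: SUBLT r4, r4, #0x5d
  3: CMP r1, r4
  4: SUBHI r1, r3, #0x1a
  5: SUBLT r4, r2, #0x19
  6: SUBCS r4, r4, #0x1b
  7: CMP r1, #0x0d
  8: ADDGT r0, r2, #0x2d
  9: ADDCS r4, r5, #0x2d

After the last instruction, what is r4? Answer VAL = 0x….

VAL = 0xef

0: ✓ CMP  NZCV=1000
1: ✓ SUBLT  r1←0x3d
2: ✓ SUBLT  r4←0x02
3: ✓ CMP  NZCV=0010
4: ✓ SUBHI  r1←0x2b
5: · SUBLT
6: ✓ SUBCS  r4←0xe7
7: ✓ CMP  NZCV=0010
8: ✓ ADDGT  r0←0xc0
9: ✓ ADDCS  r4←0xef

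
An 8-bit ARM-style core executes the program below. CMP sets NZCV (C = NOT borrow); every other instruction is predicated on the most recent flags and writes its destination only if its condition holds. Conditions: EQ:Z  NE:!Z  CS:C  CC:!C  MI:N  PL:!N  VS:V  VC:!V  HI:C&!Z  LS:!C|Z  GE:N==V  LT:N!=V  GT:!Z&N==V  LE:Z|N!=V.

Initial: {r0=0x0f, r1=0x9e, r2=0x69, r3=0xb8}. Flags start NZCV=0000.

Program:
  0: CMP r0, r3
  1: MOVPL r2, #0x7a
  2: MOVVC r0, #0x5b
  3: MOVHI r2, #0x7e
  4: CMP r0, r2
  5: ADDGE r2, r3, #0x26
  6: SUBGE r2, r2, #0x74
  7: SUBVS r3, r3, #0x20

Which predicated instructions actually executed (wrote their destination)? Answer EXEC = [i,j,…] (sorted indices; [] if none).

[0] flags=0000 → (cmp)
[1] flags=0000 PL?T → r2=0x7a
[2] flags=0000 VC?T → r0=0x5b
[3] flags=0000 HI?F → skip
[4] flags=1000 → (cmp)
[5] flags=1000 GE?F → skip
[6] flags=1000 GE?F → skip
[7] flags=1000 VS?F → skip

EXEC = [1,2]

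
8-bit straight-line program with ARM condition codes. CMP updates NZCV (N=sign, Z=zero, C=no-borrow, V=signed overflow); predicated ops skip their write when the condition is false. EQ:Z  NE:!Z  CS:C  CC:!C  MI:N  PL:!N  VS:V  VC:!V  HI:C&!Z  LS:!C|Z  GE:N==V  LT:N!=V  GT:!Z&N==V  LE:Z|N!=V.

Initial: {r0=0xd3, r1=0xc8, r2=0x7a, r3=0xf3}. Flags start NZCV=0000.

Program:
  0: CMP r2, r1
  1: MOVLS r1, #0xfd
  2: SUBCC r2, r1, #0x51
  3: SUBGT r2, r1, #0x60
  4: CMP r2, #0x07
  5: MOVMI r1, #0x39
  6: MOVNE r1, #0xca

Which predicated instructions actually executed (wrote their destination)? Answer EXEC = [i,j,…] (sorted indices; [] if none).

[0] flags=1001 → (cmp)
[1] flags=1001 LS?T → r1=0xfd
[2] flags=1001 CC?T → r2=0xac
[3] flags=1001 GT?T → r2=0x9d
[4] flags=1010 → (cmp)
[5] flags=1010 MI?T → r1=0x39
[6] flags=1010 NE?T → r1=0xca

EXEC = [1,2,3,5,6]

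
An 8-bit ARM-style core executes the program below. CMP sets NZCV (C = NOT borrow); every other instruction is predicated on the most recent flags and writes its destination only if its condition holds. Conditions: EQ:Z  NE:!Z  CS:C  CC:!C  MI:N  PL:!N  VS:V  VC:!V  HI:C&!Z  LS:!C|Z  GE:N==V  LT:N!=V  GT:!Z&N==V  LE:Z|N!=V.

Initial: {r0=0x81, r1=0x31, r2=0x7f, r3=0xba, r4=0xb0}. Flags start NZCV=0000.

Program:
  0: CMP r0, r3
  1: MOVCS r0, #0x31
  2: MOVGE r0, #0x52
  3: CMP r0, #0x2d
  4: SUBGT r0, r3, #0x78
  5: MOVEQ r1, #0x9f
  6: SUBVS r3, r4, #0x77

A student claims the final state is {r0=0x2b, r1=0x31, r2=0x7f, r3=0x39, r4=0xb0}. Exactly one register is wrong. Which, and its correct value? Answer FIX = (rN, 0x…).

FIX = (r0, 0x81)

0: ✓ CMP  NZCV=1000
1: · MOVCS
2: · MOVGE
3: ✓ CMP  NZCV=0011
4: · SUBGT
5: · MOVEQ
6: ✓ SUBVS  r3←0x39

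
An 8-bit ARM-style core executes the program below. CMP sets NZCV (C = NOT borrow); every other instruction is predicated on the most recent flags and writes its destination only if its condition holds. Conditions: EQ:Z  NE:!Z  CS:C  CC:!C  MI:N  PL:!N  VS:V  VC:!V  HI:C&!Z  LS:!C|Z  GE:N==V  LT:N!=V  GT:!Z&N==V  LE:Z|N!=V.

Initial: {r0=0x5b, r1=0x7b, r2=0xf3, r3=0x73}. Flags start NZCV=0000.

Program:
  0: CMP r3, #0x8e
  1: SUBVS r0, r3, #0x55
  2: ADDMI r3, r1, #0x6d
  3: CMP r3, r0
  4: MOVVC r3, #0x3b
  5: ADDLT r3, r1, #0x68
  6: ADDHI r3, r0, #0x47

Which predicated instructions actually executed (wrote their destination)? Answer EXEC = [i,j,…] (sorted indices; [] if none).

EXEC = [1,2,4,5,6]

0: ✓ CMP  NZCV=1001
1: ✓ SUBVS  r0←0x1e
2: ✓ ADDMI  r3←0xe8
3: ✓ CMP  NZCV=1010
4: ✓ MOVVC  r3←0x3b
5: ✓ ADDLT  r3←0xe3
6: ✓ ADDHI  r3←0x65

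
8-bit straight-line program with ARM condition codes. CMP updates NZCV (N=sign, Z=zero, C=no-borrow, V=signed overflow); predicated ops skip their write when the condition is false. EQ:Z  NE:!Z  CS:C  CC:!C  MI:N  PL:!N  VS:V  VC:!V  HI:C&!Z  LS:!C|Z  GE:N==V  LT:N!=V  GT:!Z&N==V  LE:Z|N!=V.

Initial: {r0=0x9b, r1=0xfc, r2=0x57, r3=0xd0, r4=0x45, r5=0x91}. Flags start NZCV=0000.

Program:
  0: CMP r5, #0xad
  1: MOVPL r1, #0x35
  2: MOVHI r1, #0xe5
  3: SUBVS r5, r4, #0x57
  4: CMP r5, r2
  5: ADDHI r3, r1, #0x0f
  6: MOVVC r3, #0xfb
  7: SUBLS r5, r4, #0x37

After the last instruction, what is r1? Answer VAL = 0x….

VAL = 0xfc

0: ✓ CMP  NZCV=1000
1: · MOVPL
2: · MOVHI
3: · SUBVS
4: ✓ CMP  NZCV=0011
5: ✓ ADDHI  r3←0x0b
6: · MOVVC
7: · SUBLS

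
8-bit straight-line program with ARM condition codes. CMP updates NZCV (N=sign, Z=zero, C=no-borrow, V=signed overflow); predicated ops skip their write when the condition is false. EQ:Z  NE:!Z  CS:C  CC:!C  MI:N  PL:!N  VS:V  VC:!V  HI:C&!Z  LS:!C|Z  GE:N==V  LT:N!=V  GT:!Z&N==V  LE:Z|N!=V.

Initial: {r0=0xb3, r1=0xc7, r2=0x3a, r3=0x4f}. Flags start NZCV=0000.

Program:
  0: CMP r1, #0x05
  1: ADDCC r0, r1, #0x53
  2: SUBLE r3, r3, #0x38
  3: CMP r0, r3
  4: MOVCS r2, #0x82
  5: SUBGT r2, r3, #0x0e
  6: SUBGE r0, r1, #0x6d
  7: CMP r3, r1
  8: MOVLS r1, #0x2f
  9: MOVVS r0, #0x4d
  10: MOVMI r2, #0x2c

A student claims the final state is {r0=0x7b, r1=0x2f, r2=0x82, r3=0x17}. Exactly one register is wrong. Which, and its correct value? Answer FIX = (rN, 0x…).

FIX = (r0, 0xb3)

0: ✓ CMP  NZCV=1010
1: · ADDCC
2: ✓ SUBLE  r3←0x17
3: ✓ CMP  NZCV=1010
4: ✓ MOVCS  r2←0x82
5: · SUBGT
6: · SUBGE
7: ✓ CMP  NZCV=0000
8: ✓ MOVLS  r1←0x2f
9: · MOVVS
10: · MOVMI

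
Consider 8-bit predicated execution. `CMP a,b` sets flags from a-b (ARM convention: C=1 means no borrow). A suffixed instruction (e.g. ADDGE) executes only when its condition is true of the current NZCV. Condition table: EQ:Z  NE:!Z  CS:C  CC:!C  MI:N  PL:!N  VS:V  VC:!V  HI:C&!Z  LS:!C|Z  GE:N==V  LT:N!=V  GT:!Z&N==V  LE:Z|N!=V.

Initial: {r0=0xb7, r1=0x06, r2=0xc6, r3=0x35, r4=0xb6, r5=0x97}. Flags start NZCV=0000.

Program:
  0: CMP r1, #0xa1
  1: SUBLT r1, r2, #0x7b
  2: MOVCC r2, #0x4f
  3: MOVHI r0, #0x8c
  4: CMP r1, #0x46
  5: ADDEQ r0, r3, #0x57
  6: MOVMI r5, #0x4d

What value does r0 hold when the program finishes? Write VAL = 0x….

VAL = 0xb7

[0] flags=0000 → (cmp)
[1] flags=0000 LT?F → skip
[2] flags=0000 CC?T → r2=0x4f
[3] flags=0000 HI?F → skip
[4] flags=1000 → (cmp)
[5] flags=1000 EQ?F → skip
[6] flags=1000 MI?T → r5=0x4d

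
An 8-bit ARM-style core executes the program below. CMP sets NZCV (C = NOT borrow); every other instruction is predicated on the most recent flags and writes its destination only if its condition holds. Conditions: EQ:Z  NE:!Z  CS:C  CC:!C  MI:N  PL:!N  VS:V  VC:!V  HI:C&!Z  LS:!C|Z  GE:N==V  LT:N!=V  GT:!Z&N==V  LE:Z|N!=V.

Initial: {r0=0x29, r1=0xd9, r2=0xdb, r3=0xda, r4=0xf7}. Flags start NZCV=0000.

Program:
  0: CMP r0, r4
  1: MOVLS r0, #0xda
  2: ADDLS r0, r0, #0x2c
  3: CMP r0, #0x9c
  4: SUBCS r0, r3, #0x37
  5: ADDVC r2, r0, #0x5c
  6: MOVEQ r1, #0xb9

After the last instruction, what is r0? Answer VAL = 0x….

VAL = 0x06

[0] flags=0000 → (cmp)
[1] flags=0000 LS?T → r0=0xda
[2] flags=0000 LS?T → r0=0x06
[3] flags=0000 → (cmp)
[4] flags=0000 CS?F → skip
[5] flags=0000 VC?T → r2=0x62
[6] flags=0000 EQ?F → skip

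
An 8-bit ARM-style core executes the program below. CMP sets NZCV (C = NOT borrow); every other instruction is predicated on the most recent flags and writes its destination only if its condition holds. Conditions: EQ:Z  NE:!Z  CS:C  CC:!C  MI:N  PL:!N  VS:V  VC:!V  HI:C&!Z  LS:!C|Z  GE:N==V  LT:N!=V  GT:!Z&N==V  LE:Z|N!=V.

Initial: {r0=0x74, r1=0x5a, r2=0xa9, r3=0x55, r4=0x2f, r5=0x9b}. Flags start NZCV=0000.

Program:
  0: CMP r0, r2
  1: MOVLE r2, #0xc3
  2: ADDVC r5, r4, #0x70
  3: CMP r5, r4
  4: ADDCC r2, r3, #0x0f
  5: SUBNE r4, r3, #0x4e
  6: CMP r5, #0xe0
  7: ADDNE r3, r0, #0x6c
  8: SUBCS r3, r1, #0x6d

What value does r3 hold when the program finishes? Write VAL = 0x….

0: ✓ CMP  NZCV=1001
1: · MOVLE
2: · ADDVC
3: ✓ CMP  NZCV=0011
4: · ADDCC
5: ✓ SUBNE  r4←0x07
6: ✓ CMP  NZCV=1000
7: ✓ ADDNE  r3←0xe0
8: · SUBCS

VAL = 0xe0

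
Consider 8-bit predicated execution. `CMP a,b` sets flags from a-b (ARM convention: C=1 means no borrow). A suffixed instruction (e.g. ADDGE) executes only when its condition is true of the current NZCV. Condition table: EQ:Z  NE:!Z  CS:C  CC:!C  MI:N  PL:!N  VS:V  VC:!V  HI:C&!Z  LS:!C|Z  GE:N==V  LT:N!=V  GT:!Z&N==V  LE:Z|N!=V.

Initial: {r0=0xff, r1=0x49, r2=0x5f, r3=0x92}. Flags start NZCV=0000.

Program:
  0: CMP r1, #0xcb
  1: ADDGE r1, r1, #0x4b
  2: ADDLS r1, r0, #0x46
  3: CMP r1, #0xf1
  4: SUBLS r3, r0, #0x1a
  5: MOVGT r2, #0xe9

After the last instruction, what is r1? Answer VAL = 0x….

[0] flags=0000 → (cmp)
[1] flags=0000 GE?T → r1=0x94
[2] flags=0000 LS?T → r1=0x45
[3] flags=0000 → (cmp)
[4] flags=0000 LS?T → r3=0xe5
[5] flags=0000 GT?T → r2=0xe9

VAL = 0x45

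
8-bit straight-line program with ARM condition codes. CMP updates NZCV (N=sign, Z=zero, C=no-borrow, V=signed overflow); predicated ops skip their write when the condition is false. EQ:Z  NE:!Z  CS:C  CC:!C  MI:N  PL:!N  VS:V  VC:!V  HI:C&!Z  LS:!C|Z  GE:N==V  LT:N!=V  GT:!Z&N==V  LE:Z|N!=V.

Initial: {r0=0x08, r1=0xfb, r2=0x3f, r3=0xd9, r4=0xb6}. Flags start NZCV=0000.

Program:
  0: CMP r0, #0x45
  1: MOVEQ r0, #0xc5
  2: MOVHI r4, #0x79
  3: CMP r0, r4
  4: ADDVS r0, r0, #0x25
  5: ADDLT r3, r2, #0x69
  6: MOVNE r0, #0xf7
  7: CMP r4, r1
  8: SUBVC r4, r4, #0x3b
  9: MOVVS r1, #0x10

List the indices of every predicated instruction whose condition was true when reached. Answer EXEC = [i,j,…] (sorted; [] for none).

EXEC = [6,8]

0: ✓ CMP  NZCV=1000
1: · MOVEQ
2: · MOVHI
3: ✓ CMP  NZCV=0000
4: · ADDVS
5: · ADDLT
6: ✓ MOVNE  r0←0xf7
7: ✓ CMP  NZCV=1000
8: ✓ SUBVC  r4←0x7b
9: · MOVVS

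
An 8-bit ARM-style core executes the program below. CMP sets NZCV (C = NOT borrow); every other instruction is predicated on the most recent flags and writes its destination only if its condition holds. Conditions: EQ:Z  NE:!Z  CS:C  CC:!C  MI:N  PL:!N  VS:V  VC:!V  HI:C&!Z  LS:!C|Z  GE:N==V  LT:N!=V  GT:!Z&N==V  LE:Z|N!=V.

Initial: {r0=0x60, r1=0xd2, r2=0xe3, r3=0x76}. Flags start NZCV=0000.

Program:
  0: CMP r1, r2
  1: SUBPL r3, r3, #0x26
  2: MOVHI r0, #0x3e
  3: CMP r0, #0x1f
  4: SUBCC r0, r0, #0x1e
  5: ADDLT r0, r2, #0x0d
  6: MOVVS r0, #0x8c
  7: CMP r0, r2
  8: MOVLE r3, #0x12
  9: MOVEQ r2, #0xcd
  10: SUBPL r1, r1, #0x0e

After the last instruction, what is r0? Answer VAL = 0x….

VAL = 0x60

0: ✓ CMP  NZCV=1000
1: · SUBPL
2: · MOVHI
3: ✓ CMP  NZCV=0010
4: · SUBCC
5: · ADDLT
6: · MOVVS
7: ✓ CMP  NZCV=0000
8: · MOVLE
9: · MOVEQ
10: ✓ SUBPL  r1←0xc4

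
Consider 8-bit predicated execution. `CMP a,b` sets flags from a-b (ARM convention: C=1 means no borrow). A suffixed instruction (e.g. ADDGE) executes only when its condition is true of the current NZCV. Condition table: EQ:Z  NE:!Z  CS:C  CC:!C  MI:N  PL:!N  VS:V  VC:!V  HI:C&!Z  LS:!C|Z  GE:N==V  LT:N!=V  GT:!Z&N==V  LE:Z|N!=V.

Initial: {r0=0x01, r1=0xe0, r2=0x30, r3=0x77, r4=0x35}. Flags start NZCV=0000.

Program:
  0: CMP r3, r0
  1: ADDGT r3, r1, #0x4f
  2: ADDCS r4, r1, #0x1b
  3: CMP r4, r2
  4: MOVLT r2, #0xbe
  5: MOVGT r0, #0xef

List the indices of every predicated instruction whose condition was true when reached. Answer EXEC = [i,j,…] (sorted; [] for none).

EXEC = [1,2,4]

0: ✓ CMP  NZCV=0010
1: ✓ ADDGT  r3←0x2f
2: ✓ ADDCS  r4←0xfb
3: ✓ CMP  NZCV=1010
4: ✓ MOVLT  r2←0xbe
5: · MOVGT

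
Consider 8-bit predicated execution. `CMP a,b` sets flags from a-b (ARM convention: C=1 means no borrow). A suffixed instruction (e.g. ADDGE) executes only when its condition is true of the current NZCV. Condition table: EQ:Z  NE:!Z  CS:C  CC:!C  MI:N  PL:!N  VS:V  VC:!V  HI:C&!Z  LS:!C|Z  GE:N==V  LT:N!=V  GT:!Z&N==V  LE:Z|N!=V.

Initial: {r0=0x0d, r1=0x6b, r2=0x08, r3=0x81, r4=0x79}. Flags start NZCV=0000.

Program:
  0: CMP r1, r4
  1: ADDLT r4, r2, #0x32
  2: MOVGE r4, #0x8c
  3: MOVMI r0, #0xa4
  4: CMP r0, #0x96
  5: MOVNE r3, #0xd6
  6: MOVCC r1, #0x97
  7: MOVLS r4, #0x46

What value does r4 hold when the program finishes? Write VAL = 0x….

VAL = 0x3a

[0] flags=1000 → (cmp)
[1] flags=1000 LT?T → r4=0x3a
[2] flags=1000 GE?F → skip
[3] flags=1000 MI?T → r0=0xa4
[4] flags=0010 → (cmp)
[5] flags=0010 NE?T → r3=0xd6
[6] flags=0010 CC?F → skip
[7] flags=0010 LS?F → skip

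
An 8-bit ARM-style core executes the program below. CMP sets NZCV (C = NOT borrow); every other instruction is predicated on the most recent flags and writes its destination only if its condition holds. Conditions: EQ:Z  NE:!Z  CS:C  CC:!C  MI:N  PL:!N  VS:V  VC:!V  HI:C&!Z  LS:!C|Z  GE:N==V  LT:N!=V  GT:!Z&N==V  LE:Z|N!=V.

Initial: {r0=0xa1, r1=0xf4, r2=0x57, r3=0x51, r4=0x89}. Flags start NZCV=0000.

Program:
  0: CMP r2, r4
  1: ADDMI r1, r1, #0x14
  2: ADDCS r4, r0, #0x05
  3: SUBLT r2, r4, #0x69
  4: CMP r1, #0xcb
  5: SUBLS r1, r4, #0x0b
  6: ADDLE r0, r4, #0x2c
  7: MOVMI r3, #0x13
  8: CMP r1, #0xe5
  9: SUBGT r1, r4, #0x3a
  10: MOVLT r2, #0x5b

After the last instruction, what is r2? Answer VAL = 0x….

VAL = 0x57

[0] flags=1001 → (cmp)
[1] flags=1001 MI?T → r1=0x08
[2] flags=1001 CS?F → skip
[3] flags=1001 LT?F → skip
[4] flags=0000 → (cmp)
[5] flags=0000 LS?T → r1=0x7e
[6] flags=0000 LE?F → skip
[7] flags=0000 MI?F → skip
[8] flags=1001 → (cmp)
[9] flags=1001 GT?T → r1=0x4f
[10] flags=1001 LT?F → skip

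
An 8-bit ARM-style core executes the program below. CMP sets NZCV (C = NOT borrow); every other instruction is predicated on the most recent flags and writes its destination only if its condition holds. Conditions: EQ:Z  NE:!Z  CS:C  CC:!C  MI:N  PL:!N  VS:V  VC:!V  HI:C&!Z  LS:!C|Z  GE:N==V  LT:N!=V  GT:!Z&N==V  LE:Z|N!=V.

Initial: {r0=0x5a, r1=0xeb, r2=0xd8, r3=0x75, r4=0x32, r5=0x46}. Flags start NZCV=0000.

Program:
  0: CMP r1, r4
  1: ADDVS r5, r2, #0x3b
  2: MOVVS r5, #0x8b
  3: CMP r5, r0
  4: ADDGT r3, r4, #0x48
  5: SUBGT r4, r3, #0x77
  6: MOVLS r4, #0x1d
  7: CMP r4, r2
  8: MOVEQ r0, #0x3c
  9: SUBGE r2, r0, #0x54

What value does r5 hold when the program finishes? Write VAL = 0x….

0: ✓ CMP  NZCV=1010
1: · ADDVS
2: · MOVVS
3: ✓ CMP  NZCV=1000
4: · ADDGT
5: · SUBGT
6: ✓ MOVLS  r4←0x1d
7: ✓ CMP  NZCV=0000
8: · MOVEQ
9: ✓ SUBGE  r2←0x06

VAL = 0x46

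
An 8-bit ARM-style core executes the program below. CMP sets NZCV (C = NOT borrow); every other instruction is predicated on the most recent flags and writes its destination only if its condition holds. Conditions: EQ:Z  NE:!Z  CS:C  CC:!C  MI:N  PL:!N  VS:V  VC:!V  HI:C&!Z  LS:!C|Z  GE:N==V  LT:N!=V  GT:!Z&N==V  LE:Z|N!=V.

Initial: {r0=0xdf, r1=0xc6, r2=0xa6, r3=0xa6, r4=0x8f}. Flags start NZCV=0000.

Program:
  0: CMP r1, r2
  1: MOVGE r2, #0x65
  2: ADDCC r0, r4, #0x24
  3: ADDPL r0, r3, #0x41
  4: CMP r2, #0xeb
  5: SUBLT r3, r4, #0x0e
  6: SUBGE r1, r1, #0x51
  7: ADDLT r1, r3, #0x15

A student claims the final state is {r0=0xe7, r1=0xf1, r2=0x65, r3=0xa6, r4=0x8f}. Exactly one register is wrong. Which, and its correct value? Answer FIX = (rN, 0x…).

[0] flags=0010 → (cmp)
[1] flags=0010 GE?T → r2=0x65
[2] flags=0010 CC?F → skip
[3] flags=0010 PL?T → r0=0xe7
[4] flags=0000 → (cmp)
[5] flags=0000 LT?F → skip
[6] flags=0000 GE?T → r1=0x75
[7] flags=0000 LT?F → skip

FIX = (r1, 0x75)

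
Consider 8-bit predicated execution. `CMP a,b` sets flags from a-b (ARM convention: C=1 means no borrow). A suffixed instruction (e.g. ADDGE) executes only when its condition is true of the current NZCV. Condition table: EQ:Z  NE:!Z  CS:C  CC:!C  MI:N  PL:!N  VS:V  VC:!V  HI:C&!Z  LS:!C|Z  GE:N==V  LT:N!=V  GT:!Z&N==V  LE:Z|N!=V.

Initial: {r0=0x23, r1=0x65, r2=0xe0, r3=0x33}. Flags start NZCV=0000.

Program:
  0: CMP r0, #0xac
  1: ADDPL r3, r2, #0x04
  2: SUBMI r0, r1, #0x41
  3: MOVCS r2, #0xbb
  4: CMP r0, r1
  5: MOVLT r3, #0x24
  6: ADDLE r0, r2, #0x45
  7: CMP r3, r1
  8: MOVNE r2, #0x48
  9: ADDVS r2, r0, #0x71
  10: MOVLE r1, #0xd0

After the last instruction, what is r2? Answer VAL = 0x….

[0] flags=0000 → (cmp)
[1] flags=0000 PL?T → r3=0xe4
[2] flags=0000 MI?F → skip
[3] flags=0000 CS?F → skip
[4] flags=1000 → (cmp)
[5] flags=1000 LT?T → r3=0x24
[6] flags=1000 LE?T → r0=0x25
[7] flags=1000 → (cmp)
[8] flags=1000 NE?T → r2=0x48
[9] flags=1000 VS?F → skip
[10] flags=1000 LE?T → r1=0xd0

VAL = 0x48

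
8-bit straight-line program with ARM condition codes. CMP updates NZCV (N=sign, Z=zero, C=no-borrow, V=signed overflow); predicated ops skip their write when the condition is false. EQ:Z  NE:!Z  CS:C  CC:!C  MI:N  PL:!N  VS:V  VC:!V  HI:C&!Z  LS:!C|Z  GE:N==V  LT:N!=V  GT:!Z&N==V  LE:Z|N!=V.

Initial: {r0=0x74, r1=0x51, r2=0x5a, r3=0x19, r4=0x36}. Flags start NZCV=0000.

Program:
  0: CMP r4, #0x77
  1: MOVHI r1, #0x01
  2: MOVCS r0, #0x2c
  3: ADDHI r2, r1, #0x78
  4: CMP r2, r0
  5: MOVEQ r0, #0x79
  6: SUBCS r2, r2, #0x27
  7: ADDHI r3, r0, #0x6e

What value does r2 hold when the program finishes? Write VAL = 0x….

0: ✓ CMP  NZCV=1000
1: · MOVHI
2: · MOVCS
3: · ADDHI
4: ✓ CMP  NZCV=1000
5: · MOVEQ
6: · SUBCS
7: · ADDHI

VAL = 0x5a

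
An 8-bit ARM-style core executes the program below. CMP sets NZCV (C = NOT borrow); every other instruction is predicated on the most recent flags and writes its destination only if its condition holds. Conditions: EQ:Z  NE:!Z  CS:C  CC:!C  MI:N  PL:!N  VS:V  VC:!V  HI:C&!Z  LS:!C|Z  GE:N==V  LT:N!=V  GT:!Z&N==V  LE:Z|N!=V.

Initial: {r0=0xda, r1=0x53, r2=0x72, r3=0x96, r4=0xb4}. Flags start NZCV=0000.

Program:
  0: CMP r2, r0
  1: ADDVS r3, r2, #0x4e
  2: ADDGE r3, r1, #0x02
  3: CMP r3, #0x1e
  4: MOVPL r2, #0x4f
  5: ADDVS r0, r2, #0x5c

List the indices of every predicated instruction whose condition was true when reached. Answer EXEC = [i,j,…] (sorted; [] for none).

EXEC = [1,2,4]

[0] flags=1001 → (cmp)
[1] flags=1001 VS?T → r3=0xc0
[2] flags=1001 GE?T → r3=0x55
[3] flags=0010 → (cmp)
[4] flags=0010 PL?T → r2=0x4f
[5] flags=0010 VS?F → skip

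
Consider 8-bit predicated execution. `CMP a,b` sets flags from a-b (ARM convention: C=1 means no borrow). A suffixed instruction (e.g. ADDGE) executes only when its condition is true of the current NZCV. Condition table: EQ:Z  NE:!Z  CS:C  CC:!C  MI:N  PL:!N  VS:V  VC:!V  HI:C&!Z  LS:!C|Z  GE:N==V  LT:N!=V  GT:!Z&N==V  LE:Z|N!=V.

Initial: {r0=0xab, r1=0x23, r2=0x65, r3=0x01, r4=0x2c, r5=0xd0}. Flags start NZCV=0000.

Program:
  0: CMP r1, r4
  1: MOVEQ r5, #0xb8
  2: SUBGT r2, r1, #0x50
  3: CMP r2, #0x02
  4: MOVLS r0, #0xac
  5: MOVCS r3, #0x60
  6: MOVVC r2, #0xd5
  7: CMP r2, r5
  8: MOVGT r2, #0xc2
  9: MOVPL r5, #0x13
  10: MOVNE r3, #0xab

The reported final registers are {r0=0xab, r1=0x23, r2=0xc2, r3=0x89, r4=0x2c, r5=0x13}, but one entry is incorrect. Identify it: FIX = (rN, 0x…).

FIX = (r3, 0xab)

0: ✓ CMP  NZCV=1000
1: · MOVEQ
2: · SUBGT
3: ✓ CMP  NZCV=0010
4: · MOVLS
5: ✓ MOVCS  r3←0x60
6: ✓ MOVVC  r2←0xd5
7: ✓ CMP  NZCV=0010
8: ✓ MOVGT  r2←0xc2
9: ✓ MOVPL  r5←0x13
10: ✓ MOVNE  r3←0xab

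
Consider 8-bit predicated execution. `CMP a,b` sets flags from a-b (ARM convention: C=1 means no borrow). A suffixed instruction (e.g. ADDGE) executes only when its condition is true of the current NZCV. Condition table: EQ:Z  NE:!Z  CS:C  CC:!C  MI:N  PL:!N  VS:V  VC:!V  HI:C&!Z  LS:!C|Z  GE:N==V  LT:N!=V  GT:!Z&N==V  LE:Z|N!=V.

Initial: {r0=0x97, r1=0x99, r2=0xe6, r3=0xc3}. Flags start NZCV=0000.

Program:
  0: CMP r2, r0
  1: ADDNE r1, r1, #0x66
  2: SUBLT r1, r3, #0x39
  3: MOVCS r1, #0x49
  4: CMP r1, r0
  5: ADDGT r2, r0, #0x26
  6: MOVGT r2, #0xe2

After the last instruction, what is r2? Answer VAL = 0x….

VAL = 0xe2

0: ✓ CMP  NZCV=0010
1: ✓ ADDNE  r1←0xff
2: · SUBLT
3: ✓ MOVCS  r1←0x49
4: ✓ CMP  NZCV=1001
5: ✓ ADDGT  r2←0xbd
6: ✓ MOVGT  r2←0xe2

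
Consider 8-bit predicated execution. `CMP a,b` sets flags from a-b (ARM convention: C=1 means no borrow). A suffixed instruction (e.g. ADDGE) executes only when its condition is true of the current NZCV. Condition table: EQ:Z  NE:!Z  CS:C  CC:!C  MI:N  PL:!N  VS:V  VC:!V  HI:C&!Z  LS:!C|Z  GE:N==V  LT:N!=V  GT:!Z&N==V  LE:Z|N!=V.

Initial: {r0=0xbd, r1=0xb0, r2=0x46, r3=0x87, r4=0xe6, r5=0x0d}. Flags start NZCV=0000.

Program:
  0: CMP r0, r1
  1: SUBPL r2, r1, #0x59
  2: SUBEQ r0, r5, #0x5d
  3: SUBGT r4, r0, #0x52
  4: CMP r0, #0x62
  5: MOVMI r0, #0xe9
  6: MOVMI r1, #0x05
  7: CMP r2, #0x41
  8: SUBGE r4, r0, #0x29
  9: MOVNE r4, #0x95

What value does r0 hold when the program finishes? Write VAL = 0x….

0: ✓ CMP  NZCV=0010
1: ✓ SUBPL  r2←0x57
2: · SUBEQ
3: ✓ SUBGT  r4←0x6b
4: ✓ CMP  NZCV=0011
5: · MOVMI
6: · MOVMI
7: ✓ CMP  NZCV=0010
8: ✓ SUBGE  r4←0x94
9: ✓ MOVNE  r4←0x95

VAL = 0xbd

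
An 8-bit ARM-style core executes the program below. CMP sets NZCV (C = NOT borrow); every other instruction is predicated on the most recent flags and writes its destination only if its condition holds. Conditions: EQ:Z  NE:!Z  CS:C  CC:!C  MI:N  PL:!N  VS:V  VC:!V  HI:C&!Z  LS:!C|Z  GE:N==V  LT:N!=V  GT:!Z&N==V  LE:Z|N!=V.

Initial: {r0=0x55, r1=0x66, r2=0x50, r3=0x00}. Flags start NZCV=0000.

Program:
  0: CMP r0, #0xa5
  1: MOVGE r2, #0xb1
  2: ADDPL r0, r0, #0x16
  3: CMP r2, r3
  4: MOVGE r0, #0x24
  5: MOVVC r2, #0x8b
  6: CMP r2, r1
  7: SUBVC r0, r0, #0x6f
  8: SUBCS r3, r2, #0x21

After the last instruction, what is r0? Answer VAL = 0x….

0: ✓ CMP  NZCV=1001
1: ✓ MOVGE  r2←0xb1
2: · ADDPL
3: ✓ CMP  NZCV=1010
4: · MOVGE
5: ✓ MOVVC  r2←0x8b
6: ✓ CMP  NZCV=0011
7: · SUBVC
8: ✓ SUBCS  r3←0x6a

VAL = 0x55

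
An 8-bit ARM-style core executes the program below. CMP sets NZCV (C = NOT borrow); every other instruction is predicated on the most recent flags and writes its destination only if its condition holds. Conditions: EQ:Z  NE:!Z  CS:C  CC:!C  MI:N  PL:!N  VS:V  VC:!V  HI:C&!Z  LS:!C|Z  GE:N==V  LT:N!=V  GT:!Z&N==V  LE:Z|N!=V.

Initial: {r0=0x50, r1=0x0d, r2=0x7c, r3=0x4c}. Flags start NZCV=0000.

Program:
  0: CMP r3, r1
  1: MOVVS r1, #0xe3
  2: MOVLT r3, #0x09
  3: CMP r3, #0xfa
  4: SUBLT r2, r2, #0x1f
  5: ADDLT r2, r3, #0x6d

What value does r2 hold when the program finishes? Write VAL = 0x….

0: ✓ CMP  NZCV=0010
1: · MOVVS
2: · MOVLT
3: ✓ CMP  NZCV=0000
4: · SUBLT
5: · ADDLT

VAL = 0x7c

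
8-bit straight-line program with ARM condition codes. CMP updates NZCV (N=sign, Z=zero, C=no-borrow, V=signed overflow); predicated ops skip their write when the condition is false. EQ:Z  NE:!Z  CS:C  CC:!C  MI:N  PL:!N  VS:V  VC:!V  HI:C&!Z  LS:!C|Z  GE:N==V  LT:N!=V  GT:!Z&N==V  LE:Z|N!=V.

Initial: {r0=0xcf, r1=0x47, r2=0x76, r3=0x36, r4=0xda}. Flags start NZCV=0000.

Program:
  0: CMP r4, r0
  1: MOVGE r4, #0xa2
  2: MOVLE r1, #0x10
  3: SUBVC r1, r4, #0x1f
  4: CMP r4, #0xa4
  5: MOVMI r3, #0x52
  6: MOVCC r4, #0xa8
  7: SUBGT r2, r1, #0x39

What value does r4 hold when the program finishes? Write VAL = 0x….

0: ✓ CMP  NZCV=0010
1: ✓ MOVGE  r4←0xa2
2: · MOVLE
3: ✓ SUBVC  r1←0x83
4: ✓ CMP  NZCV=1000
5: ✓ MOVMI  r3←0x52
6: ✓ MOVCC  r4←0xa8
7: · SUBGT

VAL = 0xa8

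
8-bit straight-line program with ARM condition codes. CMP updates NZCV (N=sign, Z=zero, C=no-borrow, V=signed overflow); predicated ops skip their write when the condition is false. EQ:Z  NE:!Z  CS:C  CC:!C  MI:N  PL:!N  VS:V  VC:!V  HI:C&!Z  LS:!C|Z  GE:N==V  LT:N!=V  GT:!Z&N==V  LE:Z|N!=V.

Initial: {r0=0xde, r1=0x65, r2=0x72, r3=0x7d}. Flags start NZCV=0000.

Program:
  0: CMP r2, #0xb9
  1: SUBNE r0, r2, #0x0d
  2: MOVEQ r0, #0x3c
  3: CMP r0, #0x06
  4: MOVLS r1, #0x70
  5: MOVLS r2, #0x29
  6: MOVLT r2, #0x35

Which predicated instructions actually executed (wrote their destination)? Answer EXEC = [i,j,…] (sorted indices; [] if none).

[0] flags=1001 → (cmp)
[1] flags=1001 NE?T → r0=0x65
[2] flags=1001 EQ?F → skip
[3] flags=0010 → (cmp)
[4] flags=0010 LS?F → skip
[5] flags=0010 LS?F → skip
[6] flags=0010 LT?F → skip

EXEC = [1]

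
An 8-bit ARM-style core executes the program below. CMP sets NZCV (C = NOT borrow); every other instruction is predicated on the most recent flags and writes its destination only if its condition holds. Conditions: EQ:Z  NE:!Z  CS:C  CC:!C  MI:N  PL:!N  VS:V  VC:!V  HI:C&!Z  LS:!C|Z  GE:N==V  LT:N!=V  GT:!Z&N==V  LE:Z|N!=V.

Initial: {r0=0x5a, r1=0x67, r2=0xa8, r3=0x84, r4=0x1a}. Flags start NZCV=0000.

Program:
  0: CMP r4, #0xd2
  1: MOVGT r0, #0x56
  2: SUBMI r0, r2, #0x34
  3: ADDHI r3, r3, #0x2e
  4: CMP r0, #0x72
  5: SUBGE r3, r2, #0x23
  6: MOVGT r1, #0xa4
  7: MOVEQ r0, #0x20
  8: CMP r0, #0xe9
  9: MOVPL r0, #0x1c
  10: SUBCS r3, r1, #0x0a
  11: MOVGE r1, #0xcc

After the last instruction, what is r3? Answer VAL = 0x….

VAL = 0x84

0: ✓ CMP  NZCV=0000
1: ✓ MOVGT  r0←0x56
2: · SUBMI
3: · ADDHI
4: ✓ CMP  NZCV=1000
5: · SUBGE
6: · MOVGT
7: · MOVEQ
8: ✓ CMP  NZCV=0000
9: ✓ MOVPL  r0←0x1c
10: · SUBCS
11: ✓ MOVGE  r1←0xcc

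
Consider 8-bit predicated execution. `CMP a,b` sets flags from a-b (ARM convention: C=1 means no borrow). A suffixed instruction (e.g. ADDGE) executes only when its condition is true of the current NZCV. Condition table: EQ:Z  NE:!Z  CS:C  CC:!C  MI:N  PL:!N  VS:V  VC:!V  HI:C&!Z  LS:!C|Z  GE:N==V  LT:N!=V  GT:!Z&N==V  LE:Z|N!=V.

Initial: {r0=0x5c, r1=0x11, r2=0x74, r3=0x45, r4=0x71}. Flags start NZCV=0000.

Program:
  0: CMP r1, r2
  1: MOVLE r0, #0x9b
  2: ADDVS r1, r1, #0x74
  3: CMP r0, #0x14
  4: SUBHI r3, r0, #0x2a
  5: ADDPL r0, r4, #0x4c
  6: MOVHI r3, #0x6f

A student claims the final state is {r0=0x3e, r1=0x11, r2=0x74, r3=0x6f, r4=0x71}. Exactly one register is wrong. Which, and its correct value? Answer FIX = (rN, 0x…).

FIX = (r0, 0x9b)

[0] flags=1000 → (cmp)
[1] flags=1000 LE?T → r0=0x9b
[2] flags=1000 VS?F → skip
[3] flags=1010 → (cmp)
[4] flags=1010 HI?T → r3=0x71
[5] flags=1010 PL?F → skip
[6] flags=1010 HI?T → r3=0x6f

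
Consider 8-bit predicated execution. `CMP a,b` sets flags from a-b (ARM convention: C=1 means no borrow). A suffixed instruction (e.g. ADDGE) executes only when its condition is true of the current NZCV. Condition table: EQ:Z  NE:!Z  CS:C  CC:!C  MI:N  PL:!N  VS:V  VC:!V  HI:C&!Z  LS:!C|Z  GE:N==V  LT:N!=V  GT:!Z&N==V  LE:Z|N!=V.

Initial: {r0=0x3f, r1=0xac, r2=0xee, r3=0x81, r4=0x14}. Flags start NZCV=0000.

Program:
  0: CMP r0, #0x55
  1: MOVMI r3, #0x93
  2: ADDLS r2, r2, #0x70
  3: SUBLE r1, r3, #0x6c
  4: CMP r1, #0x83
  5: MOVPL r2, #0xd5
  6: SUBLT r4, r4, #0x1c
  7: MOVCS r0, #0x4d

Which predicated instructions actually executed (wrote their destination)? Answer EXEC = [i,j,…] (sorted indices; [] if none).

[0] flags=1000 → (cmp)
[1] flags=1000 MI?T → r3=0x93
[2] flags=1000 LS?T → r2=0x5e
[3] flags=1000 LE?T → r1=0x27
[4] flags=1001 → (cmp)
[5] flags=1001 PL?F → skip
[6] flags=1001 LT?F → skip
[7] flags=1001 CS?F → skip

EXEC = [1,2,3]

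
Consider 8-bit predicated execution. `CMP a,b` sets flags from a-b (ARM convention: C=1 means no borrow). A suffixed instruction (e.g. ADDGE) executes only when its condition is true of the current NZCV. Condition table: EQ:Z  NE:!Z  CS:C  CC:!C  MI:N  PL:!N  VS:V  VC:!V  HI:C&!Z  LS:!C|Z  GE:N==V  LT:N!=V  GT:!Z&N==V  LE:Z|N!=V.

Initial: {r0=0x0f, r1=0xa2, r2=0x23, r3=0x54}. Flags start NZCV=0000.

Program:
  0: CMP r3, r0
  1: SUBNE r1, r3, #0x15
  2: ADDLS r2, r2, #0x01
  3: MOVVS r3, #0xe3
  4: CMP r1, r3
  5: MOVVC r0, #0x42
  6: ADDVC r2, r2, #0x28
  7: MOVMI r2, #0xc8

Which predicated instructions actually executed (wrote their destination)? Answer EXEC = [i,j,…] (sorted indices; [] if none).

0: ✓ CMP  NZCV=0010
1: ✓ SUBNE  r1←0x3f
2: · ADDLS
3: · MOVVS
4: ✓ CMP  NZCV=1000
5: ✓ MOVVC  r0←0x42
6: ✓ ADDVC  r2←0x4b
7: ✓ MOVMI  r2←0xc8

EXEC = [1,5,6,7]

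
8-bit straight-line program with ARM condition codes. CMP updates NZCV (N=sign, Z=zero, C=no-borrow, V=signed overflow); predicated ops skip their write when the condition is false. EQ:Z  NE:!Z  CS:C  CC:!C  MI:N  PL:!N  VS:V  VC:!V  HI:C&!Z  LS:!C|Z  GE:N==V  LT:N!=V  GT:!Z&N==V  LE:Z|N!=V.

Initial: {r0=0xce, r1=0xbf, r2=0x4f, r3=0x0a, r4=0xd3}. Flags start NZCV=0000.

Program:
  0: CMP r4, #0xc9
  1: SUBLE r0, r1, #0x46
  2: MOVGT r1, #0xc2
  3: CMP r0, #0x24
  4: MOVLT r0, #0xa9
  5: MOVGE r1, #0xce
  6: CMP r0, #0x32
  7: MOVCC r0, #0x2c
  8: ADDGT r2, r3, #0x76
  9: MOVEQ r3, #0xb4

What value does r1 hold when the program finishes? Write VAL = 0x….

VAL = 0xc2

[0] flags=0010 → (cmp)
[1] flags=0010 LE?F → skip
[2] flags=0010 GT?T → r1=0xc2
[3] flags=1010 → (cmp)
[4] flags=1010 LT?T → r0=0xa9
[5] flags=1010 GE?F → skip
[6] flags=0011 → (cmp)
[7] flags=0011 CC?F → skip
[8] flags=0011 GT?F → skip
[9] flags=0011 EQ?F → skip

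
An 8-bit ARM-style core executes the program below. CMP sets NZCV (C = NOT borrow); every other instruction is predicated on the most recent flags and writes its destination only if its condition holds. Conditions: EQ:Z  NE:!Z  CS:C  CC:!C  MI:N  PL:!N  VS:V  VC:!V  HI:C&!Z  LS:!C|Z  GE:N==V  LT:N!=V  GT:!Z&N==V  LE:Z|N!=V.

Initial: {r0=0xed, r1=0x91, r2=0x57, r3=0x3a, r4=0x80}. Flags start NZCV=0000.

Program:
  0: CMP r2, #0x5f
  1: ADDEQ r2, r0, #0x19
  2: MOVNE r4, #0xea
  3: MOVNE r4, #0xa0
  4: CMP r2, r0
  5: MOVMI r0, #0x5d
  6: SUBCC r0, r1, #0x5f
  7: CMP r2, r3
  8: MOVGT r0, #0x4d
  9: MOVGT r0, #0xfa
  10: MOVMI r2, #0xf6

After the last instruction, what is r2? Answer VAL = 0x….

[0] flags=1000 → (cmp)
[1] flags=1000 EQ?F → skip
[2] flags=1000 NE?T → r4=0xea
[3] flags=1000 NE?T → r4=0xa0
[4] flags=0000 → (cmp)
[5] flags=0000 MI?F → skip
[6] flags=0000 CC?T → r0=0x32
[7] flags=0010 → (cmp)
[8] flags=0010 GT?T → r0=0x4d
[9] flags=0010 GT?T → r0=0xfa
[10] flags=0010 MI?F → skip

VAL = 0x57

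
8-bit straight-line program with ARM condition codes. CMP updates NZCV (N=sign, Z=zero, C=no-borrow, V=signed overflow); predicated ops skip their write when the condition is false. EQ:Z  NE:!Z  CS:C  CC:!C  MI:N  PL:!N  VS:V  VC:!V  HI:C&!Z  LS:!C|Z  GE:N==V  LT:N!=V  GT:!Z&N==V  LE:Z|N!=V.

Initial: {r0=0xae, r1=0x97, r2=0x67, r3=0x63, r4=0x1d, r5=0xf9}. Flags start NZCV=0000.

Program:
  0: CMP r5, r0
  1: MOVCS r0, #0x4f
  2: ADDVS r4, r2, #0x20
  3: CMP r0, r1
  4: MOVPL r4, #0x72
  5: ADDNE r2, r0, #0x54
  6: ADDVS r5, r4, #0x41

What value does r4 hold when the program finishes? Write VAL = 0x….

VAL = 0x1d

0: ✓ CMP  NZCV=0010
1: ✓ MOVCS  r0←0x4f
2: · ADDVS
3: ✓ CMP  NZCV=1001
4: · MOVPL
5: ✓ ADDNE  r2←0xa3
6: ✓ ADDVS  r5←0x5e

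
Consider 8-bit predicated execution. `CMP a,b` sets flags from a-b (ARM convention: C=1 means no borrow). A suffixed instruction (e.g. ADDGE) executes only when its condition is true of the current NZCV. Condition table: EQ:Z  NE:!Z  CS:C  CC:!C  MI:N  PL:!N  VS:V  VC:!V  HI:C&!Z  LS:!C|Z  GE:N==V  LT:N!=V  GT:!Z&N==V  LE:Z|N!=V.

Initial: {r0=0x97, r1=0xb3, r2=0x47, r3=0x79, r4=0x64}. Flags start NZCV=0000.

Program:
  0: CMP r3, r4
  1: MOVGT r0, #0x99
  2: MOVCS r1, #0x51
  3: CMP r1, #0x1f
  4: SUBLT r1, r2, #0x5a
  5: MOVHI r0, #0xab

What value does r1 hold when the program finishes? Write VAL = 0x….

VAL = 0x51

0: ✓ CMP  NZCV=0010
1: ✓ MOVGT  r0←0x99
2: ✓ MOVCS  r1←0x51
3: ✓ CMP  NZCV=0010
4: · SUBLT
5: ✓ MOVHI  r0←0xab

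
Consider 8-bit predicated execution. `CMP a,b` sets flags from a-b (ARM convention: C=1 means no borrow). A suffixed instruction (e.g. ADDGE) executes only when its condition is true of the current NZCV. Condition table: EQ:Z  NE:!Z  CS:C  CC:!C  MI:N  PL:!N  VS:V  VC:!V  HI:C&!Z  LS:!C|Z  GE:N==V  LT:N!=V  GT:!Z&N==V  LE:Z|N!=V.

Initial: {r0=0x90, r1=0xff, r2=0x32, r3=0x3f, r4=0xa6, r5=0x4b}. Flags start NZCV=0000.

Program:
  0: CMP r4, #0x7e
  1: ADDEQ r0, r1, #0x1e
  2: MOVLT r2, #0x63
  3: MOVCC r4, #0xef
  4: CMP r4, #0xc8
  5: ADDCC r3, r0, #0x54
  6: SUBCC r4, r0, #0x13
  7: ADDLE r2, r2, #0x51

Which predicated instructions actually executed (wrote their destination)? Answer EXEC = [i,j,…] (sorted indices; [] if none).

EXEC = [2,5,6,7]

0: ✓ CMP  NZCV=0011
1: · ADDEQ
2: ✓ MOVLT  r2←0x63
3: · MOVCC
4: ✓ CMP  NZCV=1000
5: ✓ ADDCC  r3←0xe4
6: ✓ SUBCC  r4←0x7d
7: ✓ ADDLE  r2←0xb4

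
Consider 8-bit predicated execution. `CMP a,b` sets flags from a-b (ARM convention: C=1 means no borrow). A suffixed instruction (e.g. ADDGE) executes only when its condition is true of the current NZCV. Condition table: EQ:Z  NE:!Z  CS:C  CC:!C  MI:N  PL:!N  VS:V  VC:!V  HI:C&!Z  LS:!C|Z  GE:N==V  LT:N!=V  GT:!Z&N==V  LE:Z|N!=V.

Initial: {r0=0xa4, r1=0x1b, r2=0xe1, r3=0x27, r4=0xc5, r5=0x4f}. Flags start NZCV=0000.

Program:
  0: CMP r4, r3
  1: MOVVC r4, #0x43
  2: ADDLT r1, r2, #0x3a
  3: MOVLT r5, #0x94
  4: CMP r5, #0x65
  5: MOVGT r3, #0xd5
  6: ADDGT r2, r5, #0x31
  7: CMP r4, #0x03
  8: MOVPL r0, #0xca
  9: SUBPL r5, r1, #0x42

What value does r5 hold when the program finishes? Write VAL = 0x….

[0] flags=1010 → (cmp)
[1] flags=1010 VC?T → r4=0x43
[2] flags=1010 LT?T → r1=0x1b
[3] flags=1010 LT?T → r5=0x94
[4] flags=0011 → (cmp)
[5] flags=0011 GT?F → skip
[6] flags=0011 GT?F → skip
[7] flags=0010 → (cmp)
[8] flags=0010 PL?T → r0=0xca
[9] flags=0010 PL?T → r5=0xd9

VAL = 0xd9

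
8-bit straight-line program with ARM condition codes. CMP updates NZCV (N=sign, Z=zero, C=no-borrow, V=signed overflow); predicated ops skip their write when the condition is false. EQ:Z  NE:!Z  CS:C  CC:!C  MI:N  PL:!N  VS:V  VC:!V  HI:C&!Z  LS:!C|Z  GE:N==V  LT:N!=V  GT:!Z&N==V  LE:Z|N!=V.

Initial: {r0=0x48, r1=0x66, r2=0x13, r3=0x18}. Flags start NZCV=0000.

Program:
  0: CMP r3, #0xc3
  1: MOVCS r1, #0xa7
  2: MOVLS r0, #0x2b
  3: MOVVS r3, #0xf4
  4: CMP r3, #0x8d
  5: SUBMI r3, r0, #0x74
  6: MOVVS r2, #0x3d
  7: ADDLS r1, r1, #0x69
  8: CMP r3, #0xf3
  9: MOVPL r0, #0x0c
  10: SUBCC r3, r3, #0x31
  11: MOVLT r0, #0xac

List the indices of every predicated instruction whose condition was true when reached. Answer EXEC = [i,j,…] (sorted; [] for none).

EXEC = [2,5,6,7,10,11]

[0] flags=0000 → (cmp)
[1] flags=0000 CS?F → skip
[2] flags=0000 LS?T → r0=0x2b
[3] flags=0000 VS?F → skip
[4] flags=1001 → (cmp)
[5] flags=1001 MI?T → r3=0xb7
[6] flags=1001 VS?T → r2=0x3d
[7] flags=1001 LS?T → r1=0xcf
[8] flags=1000 → (cmp)
[9] flags=1000 PL?F → skip
[10] flags=1000 CC?T → r3=0x86
[11] flags=1000 LT?T → r0=0xac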